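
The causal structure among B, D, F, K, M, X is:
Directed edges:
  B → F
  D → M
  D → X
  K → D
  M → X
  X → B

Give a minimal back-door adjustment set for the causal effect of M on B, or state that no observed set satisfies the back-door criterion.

desc(M)\{M}={B,F,X}; candidates ⊆ {D,K}.
size 0: {}; under {} M still reaches {B,D,F,K,X} ∋ B.
{D}: M⊥B given {D} in G with M→· removed — back-door holds.

M→B: minimal back-door set {D}.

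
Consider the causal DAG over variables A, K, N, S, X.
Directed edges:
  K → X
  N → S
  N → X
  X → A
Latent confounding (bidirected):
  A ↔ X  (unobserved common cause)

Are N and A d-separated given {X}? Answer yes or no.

Bayes-Ball from N | {X} reaches {A,K,S}.
A ∈ reach(N|{X}) ⇒ N ⊥̸ A | {X}.

No — N and A are d-connected given {X}.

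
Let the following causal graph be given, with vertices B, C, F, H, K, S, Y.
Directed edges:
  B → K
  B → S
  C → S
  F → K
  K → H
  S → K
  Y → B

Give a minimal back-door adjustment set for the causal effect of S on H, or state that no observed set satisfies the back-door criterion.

S→H: minimal back-door set {B}.

desc(S)\{S}={H,K}; candidates ⊆ {B,C,F,Y}.
size 0: {}; under {} S still reaches {B,C,H,K,Y} ∋ H.
{B}: S⊥H given {B} in G with S→· removed — back-door holds.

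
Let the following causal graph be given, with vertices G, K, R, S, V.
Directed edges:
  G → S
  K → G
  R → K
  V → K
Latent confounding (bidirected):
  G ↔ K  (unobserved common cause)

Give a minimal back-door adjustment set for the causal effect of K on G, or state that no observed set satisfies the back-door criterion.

K→G: no observed back-door set.

desc(K)\{K}={G,S}; candidates ⊆ {R,V}.
K↔G: latent back-door arc(s) into K.
size 0: {}; under {} K still reaches {G,R,S,V} ∋ G.
size 1: {R}, {V}; under {R} K still reaches {G,S,V} ∋ G.
size 2: {R,V}; under {R,V} K still reaches {G,S} ∋ G.
K↔G cannot be blocked by any observed set — no back-door set.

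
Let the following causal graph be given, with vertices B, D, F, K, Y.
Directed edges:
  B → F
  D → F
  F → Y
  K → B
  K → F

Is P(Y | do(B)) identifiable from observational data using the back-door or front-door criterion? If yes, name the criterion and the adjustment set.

desc(B)\{B}={F,Y}; candidates ⊆ {D,K}.
size 0: {}; under {} B still reaches {F,K,Y} ∋ Y.
{K}: B⊥Y given {K} in G with B→· removed — back-door holds.
P(Y|do(B)) = Σ_{K} P(Y|B,K)·P(K).

P(Y|do(B)): backdoor, adjust for {K}.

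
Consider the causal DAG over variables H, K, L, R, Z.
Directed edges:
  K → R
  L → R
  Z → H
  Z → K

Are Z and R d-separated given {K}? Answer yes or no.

Yes — Z ⊥ R | {K}.

Bayes-Ball from Z | {K} reaches {H}.
R ∉ reach(Z|{K}) ⇒ Z ⊥ R | {K}.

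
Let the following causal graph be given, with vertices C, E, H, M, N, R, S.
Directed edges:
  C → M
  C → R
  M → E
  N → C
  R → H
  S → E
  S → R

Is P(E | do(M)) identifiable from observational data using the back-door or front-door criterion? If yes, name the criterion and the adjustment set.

desc(M)\{M}={E}; candidates ⊆ {C,H,N,R,S}.
∅: M⊥E given ∅ in G with M→· removed — back-door holds.
P(E|do(M)) = P(E|M) — no adjustment needed.

P(E|do(M)): backdoor, adjust for ∅.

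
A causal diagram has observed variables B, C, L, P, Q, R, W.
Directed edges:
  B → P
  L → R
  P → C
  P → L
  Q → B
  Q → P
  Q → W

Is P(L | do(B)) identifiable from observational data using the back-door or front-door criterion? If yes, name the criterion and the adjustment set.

desc(B)\{B}={C,L,P,R}; candidates ⊆ {Q,W}.
size 0: {}; under {} B still reaches {C,L,P,Q,R,W} ∋ L.
{Q}: B⊥L given {Q} in G with B→· removed — back-door holds.
P(L|do(B)) = Σ_{Q} P(L|B,Q)·P(Q).

P(L|do(B)): backdoor, adjust for {Q}.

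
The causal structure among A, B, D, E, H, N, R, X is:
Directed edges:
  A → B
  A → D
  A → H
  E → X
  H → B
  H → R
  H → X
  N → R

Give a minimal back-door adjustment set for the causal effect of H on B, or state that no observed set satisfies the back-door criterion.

H→B: minimal back-door set {A}.

desc(H)\{H}={B,R,X}; candidates ⊆ {A,D,E,N}.
size 0: {}; under {} H still reaches {A,B,D} ∋ B.
{A}: H⊥B given {A} in G with H→· removed — back-door holds.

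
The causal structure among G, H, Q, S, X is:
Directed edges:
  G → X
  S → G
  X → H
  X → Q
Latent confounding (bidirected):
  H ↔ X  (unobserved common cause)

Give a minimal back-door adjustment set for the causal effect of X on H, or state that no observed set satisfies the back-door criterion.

X→H: no observed back-door set.

desc(X)\{X}={H,Q}; candidates ⊆ {G,S}.
X↔H: latent back-door arc(s) into X.
size 0: {}; under {} X still reaches {G,H,S} ∋ H.
size 1: {G}, {S}; under {G} X still reaches {H} ∋ H.
size 2: {G,S}; under {G,S} X still reaches {H} ∋ H.
X↔H cannot be blocked by any observed set — no back-door set.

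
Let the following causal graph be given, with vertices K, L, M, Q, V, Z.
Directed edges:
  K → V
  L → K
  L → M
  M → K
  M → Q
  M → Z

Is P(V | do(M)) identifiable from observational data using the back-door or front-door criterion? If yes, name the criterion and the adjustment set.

P(V|do(M)): backdoor, adjust for {L}.

desc(M)\{M}={K,Q,V,Z}; candidates ⊆ {L}.
size 0: {}; under {} M still reaches {K,L,V} ∋ V.
{L}: M⊥V given {L} in G with M→· removed — back-door holds.
P(V|do(M)) = Σ_{L} P(V|M,L)·P(L).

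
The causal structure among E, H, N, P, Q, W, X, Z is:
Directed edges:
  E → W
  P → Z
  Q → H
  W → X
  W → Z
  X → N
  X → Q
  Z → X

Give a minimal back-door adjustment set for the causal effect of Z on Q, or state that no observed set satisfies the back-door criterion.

Z→Q: minimal back-door set {W}.

desc(Z)\{Z}={H,N,Q,X}; candidates ⊆ {E,P,W}.
size 0: {}; under {} Z still reaches {E,H,N,P,Q,W,X} ∋ Q.
{W}: Z⊥Q given {W} in G with Z→· removed — back-door holds.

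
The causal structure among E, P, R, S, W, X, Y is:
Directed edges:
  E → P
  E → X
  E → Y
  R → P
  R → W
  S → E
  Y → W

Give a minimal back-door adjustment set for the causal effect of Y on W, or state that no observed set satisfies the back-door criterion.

desc(Y)\{Y}={W}; candidates ⊆ {E,P,R,S,X}.
∅: Y⊥W given ∅ in G with Y→· removed — back-door holds.

Y→W: minimal back-door set ∅.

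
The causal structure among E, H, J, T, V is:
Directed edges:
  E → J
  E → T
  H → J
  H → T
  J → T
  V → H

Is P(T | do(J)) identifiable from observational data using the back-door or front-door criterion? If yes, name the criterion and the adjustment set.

desc(J)\{J}={T}; candidates ⊆ {E,H,V}.
size 0: {}; under {} J still reaches {E,H,T,V} ∋ T.
size 1: {E}, {H}, {V}; under {E} J still reaches {H,T,V} ∋ T.
{E,H}: J⊥T given {E,H} in G with J→· removed — back-door holds.
P(T|do(J)) = Σ_{E,H} P(T|J,E,H)·P(E,H).

P(T|do(J)): backdoor, adjust for {E, H}.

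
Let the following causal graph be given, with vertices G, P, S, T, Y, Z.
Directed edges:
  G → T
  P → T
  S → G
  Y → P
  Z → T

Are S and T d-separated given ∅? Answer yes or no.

Bayes-Ball from S | ∅ reaches {G,T}.
T ∈ reach(S|∅) ⇒ S ⊥̸ T | ∅.

No — S and T are d-connected given ∅.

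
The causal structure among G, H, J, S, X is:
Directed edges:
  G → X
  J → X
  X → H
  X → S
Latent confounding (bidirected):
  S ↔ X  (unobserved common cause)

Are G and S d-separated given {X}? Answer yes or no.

No — G and S are d-connected given {X}.

Bayes-Ball from G | {X} reaches {J,S}.
S ∈ reach(G|{X}) ⇒ G ⊥̸ S | {X}.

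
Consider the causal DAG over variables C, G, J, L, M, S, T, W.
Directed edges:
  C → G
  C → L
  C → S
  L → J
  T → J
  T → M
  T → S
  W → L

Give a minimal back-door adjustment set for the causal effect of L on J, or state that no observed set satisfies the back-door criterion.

L→J: minimal back-door set ∅.

desc(L)\{L}={J}; candidates ⊆ {C,G,M,S,T,W}.
∅: L⊥J given ∅ in G with L→· removed — back-door holds.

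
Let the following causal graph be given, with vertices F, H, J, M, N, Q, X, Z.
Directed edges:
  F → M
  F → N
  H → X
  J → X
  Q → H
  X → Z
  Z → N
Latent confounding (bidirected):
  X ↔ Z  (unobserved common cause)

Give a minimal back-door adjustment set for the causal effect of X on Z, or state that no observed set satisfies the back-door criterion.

X→Z: no observed back-door set.

desc(X)\{X}={N,Z}; candidates ⊆ {F,H,J,M,Q}.
X↔Z: latent back-door arc(s) into X.
size 0: {}; under {} X still reaches {H,J,N,Q,Z} ∋ Z.
size 1: {F}, {H}, {J} …(+2); under {F} X still reaches {H,J,N,Q,Z} ∋ Z.
size 2: {F,H}, {F,J}, {F,M} …(+7); under {F,H} X still reaches {J,N,Z} ∋ Z.
X↔Z cannot be blocked by any observed set — no back-door set.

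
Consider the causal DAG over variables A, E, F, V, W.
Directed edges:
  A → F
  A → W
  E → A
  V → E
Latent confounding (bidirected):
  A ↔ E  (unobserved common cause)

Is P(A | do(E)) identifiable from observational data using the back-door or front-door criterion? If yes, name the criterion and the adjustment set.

desc(E)\{E}={A,F,W}; candidates ⊆ {V}.
E↔A: latent back-door arc(s) into E.
size 0: {}; under {} E still reaches {A,F,V,W} ∋ A.
size 1: {V}; under {V} E still reaches {A,F,W} ∋ A.
E↔A cannot be blocked by any observed set — no back-door set.
No mediator lies on a directed E→…→A path.
Neither criterion identifies P(A|do(E)) in this graph.

P(A|do(E)): not identifiable (no BD/FD set).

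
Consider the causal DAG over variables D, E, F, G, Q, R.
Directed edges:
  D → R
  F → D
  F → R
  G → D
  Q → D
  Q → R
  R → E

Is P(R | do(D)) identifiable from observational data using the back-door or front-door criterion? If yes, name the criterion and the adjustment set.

P(R|do(D)): backdoor, adjust for {F, Q}.

desc(D)\{D}={E,R}; candidates ⊆ {F,G,Q}.
size 0: {}; under {} D still reaches {E,F,G,Q,R} ∋ R.
size 1: {F}, {G}, {Q}; under {F} D still reaches {E,G,Q,R} ∋ R.
{F,Q}: D⊥R given {F,Q} in G with D→· removed — back-door holds.
P(R|do(D)) = Σ_{F,Q} P(R|D,F,Q)·P(F,Q).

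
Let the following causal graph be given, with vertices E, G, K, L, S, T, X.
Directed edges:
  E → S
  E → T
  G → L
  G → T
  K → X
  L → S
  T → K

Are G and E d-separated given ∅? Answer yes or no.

Bayes-Ball from G | ∅ reaches {K,L,S,T,X}.
E ∉ reach(G|∅) ⇒ G ⊥ E | ∅.

Yes — G ⊥ E | ∅.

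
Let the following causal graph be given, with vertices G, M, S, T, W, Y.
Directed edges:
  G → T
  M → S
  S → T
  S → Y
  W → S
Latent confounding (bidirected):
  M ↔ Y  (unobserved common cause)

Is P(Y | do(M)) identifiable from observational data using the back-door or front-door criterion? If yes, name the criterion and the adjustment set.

P(Y|do(M)): frontdoor, adjust for {S}.

desc(M)\{M}={S,T,Y}; candidates ⊆ {G,W}.
M↔Y: latent back-door arc(s) into M.
size 0: {}; under {} M still reaches {Y} ∋ Y.
size 1: {G}, {W}; under {G} M still reaches {Y} ∋ Y.
size 2: {G,W}; under {G,W} M still reaches {Y} ∋ Y.
M↔Y cannot be blocked by any observed set — no back-door set.
{S}: (i) intercepts every directed M→Y path; (ii) no back-door M→{S}; (iii) {M} blocks every back-door {S}→Y. Front-door holds.
P(Y|do(M)) = Σ_{S} P(S|M) Σ_{M'} P(Y|S,M')P(M').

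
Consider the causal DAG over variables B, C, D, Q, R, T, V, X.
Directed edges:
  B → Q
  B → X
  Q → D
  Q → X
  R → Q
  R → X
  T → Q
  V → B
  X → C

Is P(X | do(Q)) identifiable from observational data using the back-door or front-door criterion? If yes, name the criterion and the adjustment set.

desc(Q)\{Q}={C,D,X}; candidates ⊆ {B,R,T,V}.
size 0: {}; under {} Q still reaches {B,C,R,T,V,X} ∋ X.
size 1: {B}, {R}, {T} …(+1); under {B} Q still reaches {C,R,T,X} ∋ X.
{B,R}: Q⊥X given {B,R} in G with Q→· removed — back-door holds.
P(X|do(Q)) = Σ_{B,R} P(X|Q,B,R)·P(B,R).

P(X|do(Q)): backdoor, adjust for {B, R}.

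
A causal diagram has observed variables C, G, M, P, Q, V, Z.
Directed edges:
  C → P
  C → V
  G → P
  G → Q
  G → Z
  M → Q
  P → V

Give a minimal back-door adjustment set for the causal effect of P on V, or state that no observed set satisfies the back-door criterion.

P→V: minimal back-door set {C}.

desc(P)\{P}={V}; candidates ⊆ {C,G,M,Q,Z}.
size 0: {}; under {} P still reaches {C,G,Q,V,Z} ∋ V.
{C}: P⊥V given {C} in G with P→· removed — back-door holds.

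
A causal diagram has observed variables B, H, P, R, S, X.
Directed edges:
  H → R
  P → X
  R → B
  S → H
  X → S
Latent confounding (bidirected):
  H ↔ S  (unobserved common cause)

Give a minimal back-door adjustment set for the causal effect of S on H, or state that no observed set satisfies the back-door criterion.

S→H: no observed back-door set.

desc(S)\{S}={B,H,R}; candidates ⊆ {P,X}.
S↔H: latent back-door arc(s) into S.
size 0: {}; under {} S still reaches {B,H,P,R,X} ∋ H.
size 1: {P}, {X}; under {P} S still reaches {B,H,R,X} ∋ H.
size 2: {P,X}; under {P,X} S still reaches {B,H,R} ∋ H.
S↔H cannot be blocked by any observed set — no back-door set.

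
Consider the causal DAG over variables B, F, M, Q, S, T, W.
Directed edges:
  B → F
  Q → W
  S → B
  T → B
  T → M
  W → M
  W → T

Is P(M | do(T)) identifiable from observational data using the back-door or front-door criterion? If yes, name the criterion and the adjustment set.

desc(T)\{T}={B,F,M}; candidates ⊆ {Q,S,W}.
size 0: {}; under {} T still reaches {M,Q,W} ∋ M.
{W}: T⊥M given {W} in G with T→· removed — back-door holds.
P(M|do(T)) = Σ_{W} P(M|T,W)·P(W).

P(M|do(T)): backdoor, adjust for {W}.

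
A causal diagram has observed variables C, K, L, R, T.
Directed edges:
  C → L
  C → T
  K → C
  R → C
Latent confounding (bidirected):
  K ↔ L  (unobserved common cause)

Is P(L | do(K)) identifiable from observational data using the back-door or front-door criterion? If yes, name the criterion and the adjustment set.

P(L|do(K)): frontdoor, adjust for {C}.

desc(K)\{K}={C,L,T}; candidates ⊆ {R}.
K↔L: latent back-door arc(s) into K.
size 0: {}; under {} K still reaches {L} ∋ L.
size 1: {R}; under {R} K still reaches {L} ∋ L.
K↔L cannot be blocked by any observed set — no back-door set.
{C}: (i) intercepts every directed K→L path; (ii) no back-door K→{C}; (iii) {K} blocks every back-door {C}→L. Front-door holds.
P(L|do(K)) = Σ_{C} P(C|K) Σ_{K'} P(L|C,K')P(K').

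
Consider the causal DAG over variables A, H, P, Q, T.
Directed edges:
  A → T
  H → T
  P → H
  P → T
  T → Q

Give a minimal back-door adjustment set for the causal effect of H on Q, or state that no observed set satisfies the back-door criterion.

H→Q: minimal back-door set {P}.

desc(H)\{H}={Q,T}; candidates ⊆ {A,P}.
size 0: {}; under {} H still reaches {P,Q,T} ∋ Q.
{P}: H⊥Q given {P} in G with H→· removed — back-door holds.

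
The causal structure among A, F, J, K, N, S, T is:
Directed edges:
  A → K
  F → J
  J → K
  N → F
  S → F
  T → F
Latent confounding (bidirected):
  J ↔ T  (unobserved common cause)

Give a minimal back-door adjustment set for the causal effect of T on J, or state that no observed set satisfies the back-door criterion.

desc(T)\{T}={F,J,K}; candidates ⊆ {A,N,S}.
T↔J: latent back-door arc(s) into T.
size 0: {}; under {} T still reaches {J,K} ∋ J.
size 1: {A}, {N}, {S}; under {A} T still reaches {J,K} ∋ J.
size 2: {A,N}, {A,S}, {N,S}; under {A,N} T still reaches {J,K} ∋ J.
T↔J cannot be blocked by any observed set — no back-door set.

T→J: no observed back-door set.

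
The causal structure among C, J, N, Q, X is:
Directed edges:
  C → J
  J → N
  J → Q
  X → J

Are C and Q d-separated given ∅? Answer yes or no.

No — C and Q are d-connected given ∅.

Bayes-Ball from C | ∅ reaches {J,N,Q}.
Q ∈ reach(C|∅) ⇒ C ⊥̸ Q | ∅.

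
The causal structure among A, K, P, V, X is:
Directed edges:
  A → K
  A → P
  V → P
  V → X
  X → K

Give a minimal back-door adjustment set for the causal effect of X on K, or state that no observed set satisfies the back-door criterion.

X→K: minimal back-door set ∅.

desc(X)\{X}={K}; candidates ⊆ {A,P,V}.
∅: X⊥K given ∅ in G with X→· removed — back-door holds.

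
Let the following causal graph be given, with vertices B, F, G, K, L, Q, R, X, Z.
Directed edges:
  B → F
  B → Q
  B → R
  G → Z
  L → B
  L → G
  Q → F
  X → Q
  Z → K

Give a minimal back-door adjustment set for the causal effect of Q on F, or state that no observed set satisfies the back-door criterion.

Q→F: minimal back-door set {B}.

desc(Q)\{Q}={F}; candidates ⊆ {B,G,K,L,R,X,Z}.
size 0: {}; under {} Q still reaches {B,F,G,K,L,R,X,Z} ∋ F.
{B}: Q⊥F given {B} in G with Q→· removed — back-door holds.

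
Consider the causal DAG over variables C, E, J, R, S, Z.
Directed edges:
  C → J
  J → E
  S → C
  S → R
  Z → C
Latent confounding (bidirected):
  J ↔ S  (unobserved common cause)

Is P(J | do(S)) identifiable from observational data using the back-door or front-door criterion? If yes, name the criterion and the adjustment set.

desc(S)\{S}={C,E,J,R}; candidates ⊆ {Z}.
S↔J: latent back-door arc(s) into S.
size 0: {}; under {} S still reaches {E,J} ∋ J.
size 1: {Z}; under {Z} S still reaches {E,J} ∋ J.
S↔J cannot be blocked by any observed set — no back-door set.
{C}: (i) intercepts every directed S→J path; (ii) no back-door S→{C}; (iii) {S} blocks every back-door {C}→J. Front-door holds.
P(J|do(S)) = Σ_{C} P(C|S) Σ_{S'} P(J|C,S')P(S').

P(J|do(S)): frontdoor, adjust for {C}.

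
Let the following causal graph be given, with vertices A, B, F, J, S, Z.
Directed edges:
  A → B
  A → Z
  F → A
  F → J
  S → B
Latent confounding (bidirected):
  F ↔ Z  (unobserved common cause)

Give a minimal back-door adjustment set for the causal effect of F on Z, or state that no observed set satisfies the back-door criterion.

desc(F)\{F}={A,B,J,Z}; candidates ⊆ {S}.
F↔Z: latent back-door arc(s) into F.
size 0: {}; under {} F still reaches {Z} ∋ Z.
size 1: {S}; under {S} F still reaches {Z} ∋ Z.
F↔Z cannot be blocked by any observed set — no back-door set.

F→Z: no observed back-door set.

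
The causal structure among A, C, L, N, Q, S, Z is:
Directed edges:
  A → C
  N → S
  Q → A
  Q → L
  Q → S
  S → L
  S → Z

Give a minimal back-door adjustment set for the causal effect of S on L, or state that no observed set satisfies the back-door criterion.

S→L: minimal back-door set {Q}.

desc(S)\{S}={L,Z}; candidates ⊆ {A,C,N,Q}.
size 0: {}; under {} S still reaches {A,C,L,N,Q} ∋ L.
{Q}: S⊥L given {Q} in G with S→· removed — back-door holds.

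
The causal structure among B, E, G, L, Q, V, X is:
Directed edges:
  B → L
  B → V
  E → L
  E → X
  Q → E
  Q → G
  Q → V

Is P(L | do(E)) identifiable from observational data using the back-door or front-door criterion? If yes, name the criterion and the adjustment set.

P(L|do(E)): backdoor, adjust for ∅.

desc(E)\{E}={L,X}; candidates ⊆ {B,G,Q,V}.
∅: E⊥L given ∅ in G with E→· removed — back-door holds.
P(L|do(E)) = P(L|E) — no adjustment needed.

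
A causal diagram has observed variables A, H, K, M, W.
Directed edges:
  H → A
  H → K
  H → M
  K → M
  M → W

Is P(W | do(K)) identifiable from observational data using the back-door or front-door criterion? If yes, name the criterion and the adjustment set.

P(W|do(K)): backdoor, adjust for {H}.

desc(K)\{K}={M,W}; candidates ⊆ {A,H}.
size 0: {}; under {} K still reaches {A,H,M,W} ∋ W.
{H}: K⊥W given {H} in G with K→· removed — back-door holds.
P(W|do(K)) = Σ_{H} P(W|K,H)·P(H).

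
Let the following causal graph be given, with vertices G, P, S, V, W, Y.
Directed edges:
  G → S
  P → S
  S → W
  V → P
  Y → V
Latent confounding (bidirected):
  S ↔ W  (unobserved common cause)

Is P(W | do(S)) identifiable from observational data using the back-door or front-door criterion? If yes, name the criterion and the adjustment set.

P(W|do(S)): not identifiable (no BD/FD set).

desc(S)\{S}={W}; candidates ⊆ {G,P,V,Y}.
S↔W: latent back-door arc(s) into S.
size 0: {}; under {} S still reaches {G,P,V,W,Y} ∋ W.
size 1: {G}, {P}, {V} …(+1); under {G} S still reaches {P,V,W,Y} ∋ W.
size 2: {G,P}, {G,V}, {G,Y} …(+3); under {G,P} S still reaches {W} ∋ W.
S↔W cannot be blocked by any observed set — no back-door set.
No mediator lies on a directed S→…→W path.
Neither criterion identifies P(W|do(S)) in this graph.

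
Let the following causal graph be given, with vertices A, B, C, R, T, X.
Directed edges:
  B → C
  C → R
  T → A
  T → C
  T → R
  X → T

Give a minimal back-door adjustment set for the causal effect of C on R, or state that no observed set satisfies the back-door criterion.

C→R: minimal back-door set {T}.

desc(C)\{C}={R}; candidates ⊆ {A,B,T,X}.
size 0: {}; under {} C still reaches {A,B,R,T,X} ∋ R.
{T}: C⊥R given {T} in G with C→· removed — back-door holds.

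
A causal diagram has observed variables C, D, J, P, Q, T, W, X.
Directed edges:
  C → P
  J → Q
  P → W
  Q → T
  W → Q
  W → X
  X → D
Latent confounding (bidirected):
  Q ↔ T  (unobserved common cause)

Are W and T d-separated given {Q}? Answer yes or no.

Bayes-Ball from W | {Q} reaches {C,D,J,P,T,X}.
T ∈ reach(W|{Q}) ⇒ W ⊥̸ T | {Q}.

No — W and T are d-connected given {Q}.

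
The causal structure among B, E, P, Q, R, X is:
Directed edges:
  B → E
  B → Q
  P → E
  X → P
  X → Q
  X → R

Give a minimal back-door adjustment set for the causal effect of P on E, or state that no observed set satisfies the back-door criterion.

desc(P)\{P}={E}; candidates ⊆ {B,Q,R,X}.
∅: P⊥E given ∅ in G with P→· removed — back-door holds.

P→E: minimal back-door set ∅.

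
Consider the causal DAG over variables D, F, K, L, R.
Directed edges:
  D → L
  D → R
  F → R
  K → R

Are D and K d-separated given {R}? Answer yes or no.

Bayes-Ball from D | {R} reaches {F,K,L}.
K ∈ reach(D|{R}) ⇒ D ⊥̸ K | {R}.

No — D and K are d-connected given {R}.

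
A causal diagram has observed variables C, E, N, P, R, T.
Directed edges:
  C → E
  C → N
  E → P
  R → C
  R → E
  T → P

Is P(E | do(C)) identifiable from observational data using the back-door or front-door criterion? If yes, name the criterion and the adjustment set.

desc(C)\{C}={E,N,P}; candidates ⊆ {R,T}.
size 0: {}; under {} C still reaches {E,P,R} ∋ E.
{R}: C⊥E given {R} in G with C→· removed — back-door holds.
P(E|do(C)) = Σ_{R} P(E|C,R)·P(R).

P(E|do(C)): backdoor, adjust for {R}.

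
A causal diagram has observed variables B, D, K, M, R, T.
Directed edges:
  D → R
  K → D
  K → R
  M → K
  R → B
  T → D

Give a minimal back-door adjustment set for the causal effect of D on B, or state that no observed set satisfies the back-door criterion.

D→B: minimal back-door set {K}.

desc(D)\{D}={B,R}; candidates ⊆ {K,M,T}.
size 0: {}; under {} D still reaches {B,K,M,R,T} ∋ B.
{K}: D⊥B given {K} in G with D→· removed — back-door holds.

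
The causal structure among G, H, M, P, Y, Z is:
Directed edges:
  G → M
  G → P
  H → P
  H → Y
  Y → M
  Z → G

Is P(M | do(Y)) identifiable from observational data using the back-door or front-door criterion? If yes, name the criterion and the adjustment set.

P(M|do(Y)): backdoor, adjust for ∅.

desc(Y)\{Y}={M}; candidates ⊆ {G,H,P,Z}.
∅: Y⊥M given ∅ in G with Y→· removed — back-door holds.
P(M|do(Y)) = P(M|Y) — no adjustment needed.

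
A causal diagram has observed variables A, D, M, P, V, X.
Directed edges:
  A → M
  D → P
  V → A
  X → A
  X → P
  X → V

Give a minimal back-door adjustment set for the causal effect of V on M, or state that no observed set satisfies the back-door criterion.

desc(V)\{V}={A,M}; candidates ⊆ {D,P,X}.
size 0: {}; under {} V still reaches {A,M,P,X} ∋ M.
{X}: V⊥M given {X} in G with V→· removed — back-door holds.

V→M: minimal back-door set {X}.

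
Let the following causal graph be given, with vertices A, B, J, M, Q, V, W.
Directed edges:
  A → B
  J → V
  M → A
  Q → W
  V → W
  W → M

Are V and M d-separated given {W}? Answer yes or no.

Bayes-Ball from V | {W} reaches {J,Q}.
M ∉ reach(V|{W}) ⇒ V ⊥ M | {W}.

Yes — V ⊥ M | {W}.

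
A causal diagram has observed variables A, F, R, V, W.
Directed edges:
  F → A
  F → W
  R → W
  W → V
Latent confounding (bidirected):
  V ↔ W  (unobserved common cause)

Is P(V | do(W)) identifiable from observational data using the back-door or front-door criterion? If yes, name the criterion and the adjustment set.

P(V|do(W)): not identifiable (no BD/FD set).

desc(W)\{W}={V}; candidates ⊆ {A,F,R}.
W↔V: latent back-door arc(s) into W.
size 0: {}; under {} W still reaches {A,F,R,V} ∋ V.
size 1: {A}, {F}, {R}; under {A} W still reaches {F,R,V} ∋ V.
size 2: {A,F}, {A,R}, {F,R}; under {A,F} W still reaches {R,V} ∋ V.
W↔V cannot be blocked by any observed set — no back-door set.
No mediator lies on a directed W→…→V path.
Neither criterion identifies P(V|do(W)) in this graph.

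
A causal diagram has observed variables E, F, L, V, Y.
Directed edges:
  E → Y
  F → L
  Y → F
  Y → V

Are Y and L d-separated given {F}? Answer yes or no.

Bayes-Ball from Y | {F} reaches {E,V}.
L ∉ reach(Y|{F}) ⇒ Y ⊥ L | {F}.

Yes — Y ⊥ L | {F}.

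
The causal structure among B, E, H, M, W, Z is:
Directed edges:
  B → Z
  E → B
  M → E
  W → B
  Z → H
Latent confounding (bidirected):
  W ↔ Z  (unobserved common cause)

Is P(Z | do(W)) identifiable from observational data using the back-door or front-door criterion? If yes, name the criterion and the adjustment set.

desc(W)\{W}={B,H,Z}; candidates ⊆ {E,M}.
W↔Z: latent back-door arc(s) into W.
size 0: {}; under {} W still reaches {H,Z} ∋ Z.
size 1: {E}, {M}; under {E} W still reaches {H,Z} ∋ Z.
size 2: {E,M}; under {E,M} W still reaches {H,Z} ∋ Z.
W↔Z cannot be blocked by any observed set — no back-door set.
{B}: (i) intercepts every directed W→Z path; (ii) no back-door W→{B}; (iii) {W} blocks every back-door {B}→Z. Front-door holds.
P(Z|do(W)) = Σ_{B} P(B|W) Σ_{W'} P(Z|B,W')P(W').

P(Z|do(W)): frontdoor, adjust for {B}.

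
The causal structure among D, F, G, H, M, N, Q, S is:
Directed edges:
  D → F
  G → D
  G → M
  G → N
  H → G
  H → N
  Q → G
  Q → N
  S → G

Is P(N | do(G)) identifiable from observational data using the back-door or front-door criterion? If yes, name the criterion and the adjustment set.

desc(G)\{G}={D,F,M,N}; candidates ⊆ {H,Q,S}.
size 0: {}; under {} G still reaches {H,N,Q,S} ∋ N.
size 1: {H}, {Q}, {S}; under {H} G still reaches {N,Q,S} ∋ N.
{H,Q}: G⊥N given {H,Q} in G with G→· removed — back-door holds.
P(N|do(G)) = Σ_{H,Q} P(N|G,H,Q)·P(H,Q).

P(N|do(G)): backdoor, adjust for {H, Q}.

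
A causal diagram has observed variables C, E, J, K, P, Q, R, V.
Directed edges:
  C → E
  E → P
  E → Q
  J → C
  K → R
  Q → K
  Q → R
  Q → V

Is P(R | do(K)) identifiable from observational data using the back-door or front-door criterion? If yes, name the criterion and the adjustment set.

P(R|do(K)): backdoor, adjust for {Q}.

desc(K)\{K}={R}; candidates ⊆ {C,E,J,P,Q,V}.
size 0: {}; under {} K still reaches {C,E,J,P,Q,R,V} ∋ R.
{Q}: K⊥R given {Q} in G with K→· removed — back-door holds.
P(R|do(K)) = Σ_{Q} P(R|K,Q)·P(Q).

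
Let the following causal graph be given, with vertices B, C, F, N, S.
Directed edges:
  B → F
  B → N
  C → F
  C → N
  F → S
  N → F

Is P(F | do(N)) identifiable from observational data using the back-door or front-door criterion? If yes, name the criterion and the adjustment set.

P(F|do(N)): backdoor, adjust for {B, C}.

desc(N)\{N}={F,S}; candidates ⊆ {B,C}.
size 0: {}; under {} N still reaches {B,C,F,S} ∋ F.
size 1: {B}, {C}; under {B} N still reaches {C,F,S} ∋ F.
{B,C}: N⊥F given {B,C} in G with N→· removed — back-door holds.
P(F|do(N)) = Σ_{B,C} P(F|N,B,C)·P(B,C).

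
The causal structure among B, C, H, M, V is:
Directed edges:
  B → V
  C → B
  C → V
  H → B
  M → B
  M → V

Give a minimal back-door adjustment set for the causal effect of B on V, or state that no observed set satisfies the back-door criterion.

desc(B)\{B}={V}; candidates ⊆ {C,H,M}.
size 0: {}; under {} B still reaches {C,H,M,V} ∋ V.
size 1: {C}, {H}, {M}; under {C} B still reaches {H,M,V} ∋ V.
{C,M}: B⊥V given {C,M} in G with B→· removed — back-door holds.

B→V: minimal back-door set {C, M}.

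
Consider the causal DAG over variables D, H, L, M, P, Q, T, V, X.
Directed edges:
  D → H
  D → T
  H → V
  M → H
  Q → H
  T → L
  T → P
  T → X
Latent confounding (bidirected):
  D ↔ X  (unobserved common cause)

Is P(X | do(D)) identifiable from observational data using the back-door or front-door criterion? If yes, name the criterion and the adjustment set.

desc(D)\{D}={H,L,P,T,V,X}; candidates ⊆ {M,Q}.
D↔X: latent back-door arc(s) into D.
size 0: {}; under {} D still reaches {X} ∋ X.
size 1: {M}, {Q}; under {M} D still reaches {X} ∋ X.
size 2: {M,Q}; under {M,Q} D still reaches {X} ∋ X.
D↔X cannot be blocked by any observed set — no back-door set.
{T}: (i) intercepts every directed D→X path; (ii) no back-door D→{T}; (iii) {D} blocks every back-door {T}→X. Front-door holds.
P(X|do(D)) = Σ_{T} P(T|D) Σ_{D'} P(X|T,D')P(D').

P(X|do(D)): frontdoor, adjust for {T}.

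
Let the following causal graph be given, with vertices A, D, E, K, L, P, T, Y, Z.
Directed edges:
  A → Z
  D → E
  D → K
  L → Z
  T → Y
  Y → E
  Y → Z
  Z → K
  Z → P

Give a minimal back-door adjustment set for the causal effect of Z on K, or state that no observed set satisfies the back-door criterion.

desc(Z)\{Z}={K,P}; candidates ⊆ {A,D,E,L,T,Y}.
∅: Z⊥K given ∅ in G with Z→· removed — back-door holds.

Z→K: minimal back-door set ∅.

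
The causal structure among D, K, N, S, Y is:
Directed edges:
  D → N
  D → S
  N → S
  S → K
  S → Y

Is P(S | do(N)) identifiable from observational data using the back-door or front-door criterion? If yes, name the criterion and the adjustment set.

P(S|do(N)): backdoor, adjust for {D}.

desc(N)\{N}={K,S,Y}; candidates ⊆ {D}.
size 0: {}; under {} N still reaches {D,K,S,Y} ∋ S.
{D}: N⊥S given {D} in G with N→· removed — back-door holds.
P(S|do(N)) = Σ_{D} P(S|N,D)·P(D).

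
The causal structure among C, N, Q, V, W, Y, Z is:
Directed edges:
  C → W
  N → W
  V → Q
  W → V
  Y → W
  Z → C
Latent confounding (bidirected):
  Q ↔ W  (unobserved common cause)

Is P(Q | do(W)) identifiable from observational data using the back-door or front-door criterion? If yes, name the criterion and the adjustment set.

desc(W)\{W}={Q,V}; candidates ⊆ {C,N,Y,Z}.
W↔Q: latent back-door arc(s) into W.
size 0: {}; under {} W still reaches {C,N,Q,Y,Z} ∋ Q.
size 1: {C}, {N}, {Y} …(+1); under {C} W still reaches {N,Q,Y} ∋ Q.
size 2: {C,N}, {C,Y}, {C,Z} …(+3); under {C,N} W still reaches {Q,Y} ∋ Q.
W↔Q cannot be blocked by any observed set — no back-door set.
{V}: (i) intercepts every directed W→Q path; (ii) no back-door W→{V}; (iii) {W} blocks every back-door {V}→Q. Front-door holds.
P(Q|do(W)) = Σ_{V} P(V|W) Σ_{W'} P(Q|V,W')P(W').

P(Q|do(W)): frontdoor, adjust for {V}.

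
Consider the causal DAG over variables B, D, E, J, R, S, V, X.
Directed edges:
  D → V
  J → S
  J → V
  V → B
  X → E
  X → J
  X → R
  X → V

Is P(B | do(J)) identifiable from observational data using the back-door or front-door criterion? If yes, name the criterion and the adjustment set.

P(B|do(J)): backdoor, adjust for {X}.

desc(J)\{J}={B,S,V}; candidates ⊆ {D,E,R,X}.
size 0: {}; under {} J still reaches {B,E,R,V,X} ∋ B.
{X}: J⊥B given {X} in G with J→· removed — back-door holds.
P(B|do(J)) = Σ_{X} P(B|J,X)·P(X).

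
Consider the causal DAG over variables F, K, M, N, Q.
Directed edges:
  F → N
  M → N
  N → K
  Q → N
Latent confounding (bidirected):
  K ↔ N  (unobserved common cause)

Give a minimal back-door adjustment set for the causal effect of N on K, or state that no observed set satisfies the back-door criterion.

desc(N)\{N}={K}; candidates ⊆ {F,M,Q}.
N↔K: latent back-door arc(s) into N.
size 0: {}; under {} N still reaches {F,K,M,Q} ∋ K.
size 1: {F}, {M}, {Q}; under {F} N still reaches {K,M,Q} ∋ K.
size 2: {F,M}, {F,Q}, {M,Q}; under {F,M} N still reaches {K,Q} ∋ K.
N↔K cannot be blocked by any observed set — no back-door set.

N→K: no observed back-door set.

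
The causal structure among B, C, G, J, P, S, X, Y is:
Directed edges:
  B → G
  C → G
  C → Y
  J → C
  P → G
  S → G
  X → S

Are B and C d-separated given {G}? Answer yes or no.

Bayes-Ball from B | {G} reaches {C,J,P,S,X,Y}.
C ∈ reach(B|{G}) ⇒ B ⊥̸ C | {G}.

No — B and C are d-connected given {G}.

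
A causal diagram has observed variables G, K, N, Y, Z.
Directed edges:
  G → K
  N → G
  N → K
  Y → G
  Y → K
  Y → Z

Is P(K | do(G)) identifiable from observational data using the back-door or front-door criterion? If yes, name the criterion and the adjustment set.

P(K|do(G)): backdoor, adjust for {N, Y}.

desc(G)\{G}={K}; candidates ⊆ {N,Y,Z}.
size 0: {}; under {} G still reaches {K,N,Y,Z} ∋ K.
size 1: {N}, {Y}, {Z}; under {N} G still reaches {K,Y,Z} ∋ K.
{N,Y}: G⊥K given {N,Y} in G with G→· removed — back-door holds.
P(K|do(G)) = Σ_{N,Y} P(K|G,N,Y)·P(N,Y).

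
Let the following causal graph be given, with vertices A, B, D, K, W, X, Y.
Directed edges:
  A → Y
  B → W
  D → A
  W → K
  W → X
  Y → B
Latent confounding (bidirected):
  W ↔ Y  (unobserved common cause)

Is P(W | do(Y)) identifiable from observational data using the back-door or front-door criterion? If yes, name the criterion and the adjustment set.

P(W|do(Y)): frontdoor, adjust for {B}.

desc(Y)\{Y}={B,K,W,X}; candidates ⊆ {A,D}.
Y↔W: latent back-door arc(s) into Y.
size 0: {}; under {} Y still reaches {A,D,K,W,X} ∋ W.
size 1: {A}, {D}; under {A} Y still reaches {K,W,X} ∋ W.
size 2: {A,D}; under {A,D} Y still reaches {K,W,X} ∋ W.
Y↔W cannot be blocked by any observed set — no back-door set.
{B}: (i) intercepts every directed Y→W path; (ii) no back-door Y→{B}; (iii) {Y} blocks every back-door {B}→W. Front-door holds.
P(W|do(Y)) = Σ_{B} P(B|Y) Σ_{Y'} P(W|B,Y')P(Y').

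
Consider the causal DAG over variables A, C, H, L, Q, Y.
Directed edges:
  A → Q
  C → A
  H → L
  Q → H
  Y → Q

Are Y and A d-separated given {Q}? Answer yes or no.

Bayes-Ball from Y | {Q} reaches {A,C}.
A ∈ reach(Y|{Q}) ⇒ Y ⊥̸ A | {Q}.

No — Y and A are d-connected given {Q}.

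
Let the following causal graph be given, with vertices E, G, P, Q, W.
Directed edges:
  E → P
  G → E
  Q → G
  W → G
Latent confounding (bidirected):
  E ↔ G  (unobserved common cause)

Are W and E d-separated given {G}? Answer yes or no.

No — W and E are d-connected given {G}.

Bayes-Ball from W | {G} reaches {E,P,Q}.
E ∈ reach(W|{G}) ⇒ W ⊥̸ E | {G}.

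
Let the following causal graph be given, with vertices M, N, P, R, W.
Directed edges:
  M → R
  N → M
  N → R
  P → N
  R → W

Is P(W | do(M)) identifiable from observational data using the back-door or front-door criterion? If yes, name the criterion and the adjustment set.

desc(M)\{M}={R,W}; candidates ⊆ {N,P}.
size 0: {}; under {} M still reaches {N,P,R,W} ∋ W.
{N}: M⊥W given {N} in G with M→· removed — back-door holds.
P(W|do(M)) = Σ_{N} P(W|M,N)·P(N).

P(W|do(M)): backdoor, adjust for {N}.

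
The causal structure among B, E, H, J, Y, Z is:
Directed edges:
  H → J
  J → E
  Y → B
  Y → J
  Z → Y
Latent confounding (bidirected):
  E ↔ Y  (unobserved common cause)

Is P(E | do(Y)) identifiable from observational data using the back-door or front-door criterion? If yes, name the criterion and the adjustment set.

desc(Y)\{Y}={B,E,J}; candidates ⊆ {H,Z}.
Y↔E: latent back-door arc(s) into Y.
size 0: {}; under {} Y still reaches {E,Z} ∋ E.
size 1: {H}, {Z}; under {H} Y still reaches {E,Z} ∋ E.
size 2: {H,Z}; under {H,Z} Y still reaches {E} ∋ E.
Y↔E cannot be blocked by any observed set — no back-door set.
{J}: (i) intercepts every directed Y→E path; (ii) no back-door Y→{J}; (iii) {Y} blocks every back-door {J}→E. Front-door holds.
P(E|do(Y)) = Σ_{J} P(J|Y) Σ_{Y'} P(E|J,Y')P(Y').

P(E|do(Y)): frontdoor, adjust for {J}.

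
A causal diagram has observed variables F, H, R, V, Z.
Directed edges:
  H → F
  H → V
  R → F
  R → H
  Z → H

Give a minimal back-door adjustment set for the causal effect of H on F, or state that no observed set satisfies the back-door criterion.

H→F: minimal back-door set {R}.

desc(H)\{H}={F,V}; candidates ⊆ {R,Z}.
size 0: {}; under {} H still reaches {F,R,Z} ∋ F.
{R}: H⊥F given {R} in G with H→· removed — back-door holds.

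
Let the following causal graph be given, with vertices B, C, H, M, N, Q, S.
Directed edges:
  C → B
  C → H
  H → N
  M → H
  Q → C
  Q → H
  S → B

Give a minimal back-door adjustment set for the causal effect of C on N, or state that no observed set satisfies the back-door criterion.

desc(C)\{C}={B,H,N}; candidates ⊆ {M,Q,S}.
size 0: {}; under {} C still reaches {H,N,Q} ∋ N.
{Q}: C⊥N given {Q} in G with C→· removed — back-door holds.

C→N: minimal back-door set {Q}.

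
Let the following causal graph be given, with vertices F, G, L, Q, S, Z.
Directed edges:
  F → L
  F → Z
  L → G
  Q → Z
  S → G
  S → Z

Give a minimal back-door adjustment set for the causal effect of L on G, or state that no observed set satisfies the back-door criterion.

L→G: minimal back-door set ∅.

desc(L)\{L}={G}; candidates ⊆ {F,Q,S,Z}.
∅: L⊥G given ∅ in G with L→· removed — back-door holds.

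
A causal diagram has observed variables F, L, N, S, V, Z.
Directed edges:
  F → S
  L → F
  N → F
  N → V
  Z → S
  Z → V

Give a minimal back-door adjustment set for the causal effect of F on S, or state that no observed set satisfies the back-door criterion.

desc(F)\{F}={S}; candidates ⊆ {L,N,V,Z}.
∅: F⊥S given ∅ in G with F→· removed — back-door holds.

F→S: minimal back-door set ∅.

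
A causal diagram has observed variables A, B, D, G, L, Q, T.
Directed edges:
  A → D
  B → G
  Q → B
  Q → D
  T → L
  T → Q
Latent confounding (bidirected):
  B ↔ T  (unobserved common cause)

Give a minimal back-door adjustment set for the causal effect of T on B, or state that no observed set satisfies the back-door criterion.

desc(T)\{T}={B,D,G,L,Q}; candidates ⊆ {A}.
T↔B: latent back-door arc(s) into T.
size 0: {}; under {} T still reaches {B,G} ∋ B.
size 1: {A}; under {A} T still reaches {B,G} ∋ B.
T↔B cannot be blocked by any observed set — no back-door set.

T→B: no observed back-door set.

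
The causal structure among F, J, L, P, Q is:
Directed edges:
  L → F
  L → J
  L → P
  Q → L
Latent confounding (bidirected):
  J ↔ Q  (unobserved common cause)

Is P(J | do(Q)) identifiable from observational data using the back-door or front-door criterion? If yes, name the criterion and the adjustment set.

desc(Q)\{Q}={F,J,L,P}; candidates ⊆ {—}.
Q↔J: latent back-door arc(s) into Q.
size 0: {}; under {} Q still reaches {J} ∋ J.
Q↔J cannot be blocked by any observed set — no back-door set.
{L}: (i) intercepts every directed Q→J path; (ii) no back-door Q→{L}; (iii) {Q} blocks every back-door {L}→J. Front-door holds.
P(J|do(Q)) = Σ_{L} P(L|Q) Σ_{Q'} P(J|L,Q')P(Q').

P(J|do(Q)): frontdoor, adjust for {L}.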